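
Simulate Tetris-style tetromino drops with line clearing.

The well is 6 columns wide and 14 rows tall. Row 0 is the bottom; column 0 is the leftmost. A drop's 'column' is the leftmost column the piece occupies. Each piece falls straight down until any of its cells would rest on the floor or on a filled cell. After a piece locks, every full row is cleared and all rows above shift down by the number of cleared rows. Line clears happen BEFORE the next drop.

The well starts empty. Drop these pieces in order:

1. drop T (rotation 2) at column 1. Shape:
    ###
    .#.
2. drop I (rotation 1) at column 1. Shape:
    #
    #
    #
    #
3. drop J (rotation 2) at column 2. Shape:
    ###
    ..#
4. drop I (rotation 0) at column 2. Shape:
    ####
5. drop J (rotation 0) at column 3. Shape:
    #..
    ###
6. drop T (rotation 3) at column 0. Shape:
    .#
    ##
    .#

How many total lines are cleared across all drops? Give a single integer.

Drop 1: T rot2 at col 1 lands with bottom-row=0; cleared 0 line(s) (total 0); column heights now [0 2 2 2 0 0], max=2
Drop 2: I rot1 at col 1 lands with bottom-row=2; cleared 0 line(s) (total 0); column heights now [0 6 2 2 0 0], max=6
Drop 3: J rot2 at col 2 lands with bottom-row=1; cleared 0 line(s) (total 0); column heights now [0 6 3 3 3 0], max=6
Drop 4: I rot0 at col 2 lands with bottom-row=3; cleared 0 line(s) (total 0); column heights now [0 6 4 4 4 4], max=6
Drop 5: J rot0 at col 3 lands with bottom-row=4; cleared 0 line(s) (total 0); column heights now [0 6 4 6 5 5], max=6
Drop 6: T rot3 at col 0 lands with bottom-row=6; cleared 0 line(s) (total 0); column heights now [8 9 4 6 5 5], max=9

Answer: 0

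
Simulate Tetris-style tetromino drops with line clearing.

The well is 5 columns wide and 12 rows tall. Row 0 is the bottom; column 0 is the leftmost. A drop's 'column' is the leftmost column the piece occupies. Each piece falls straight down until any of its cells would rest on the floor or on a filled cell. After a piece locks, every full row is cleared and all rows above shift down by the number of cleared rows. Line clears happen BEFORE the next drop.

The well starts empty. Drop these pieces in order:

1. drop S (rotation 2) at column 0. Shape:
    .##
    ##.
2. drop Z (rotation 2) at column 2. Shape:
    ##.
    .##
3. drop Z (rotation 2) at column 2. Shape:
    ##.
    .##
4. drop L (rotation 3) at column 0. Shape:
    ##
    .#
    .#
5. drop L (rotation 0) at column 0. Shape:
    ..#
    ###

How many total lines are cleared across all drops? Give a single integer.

Drop 1: S rot2 at col 0 lands with bottom-row=0; cleared 0 line(s) (total 0); column heights now [1 2 2 0 0], max=2
Drop 2: Z rot2 at col 2 lands with bottom-row=1; cleared 0 line(s) (total 0); column heights now [1 2 3 3 2], max=3
Drop 3: Z rot2 at col 2 lands with bottom-row=3; cleared 0 line(s) (total 0); column heights now [1 2 5 5 4], max=5
Drop 4: L rot3 at col 0 lands with bottom-row=2; cleared 0 line(s) (total 0); column heights now [5 5 5 5 4], max=5
Drop 5: L rot0 at col 0 lands with bottom-row=5; cleared 0 line(s) (total 0); column heights now [6 6 7 5 4], max=7

Answer: 0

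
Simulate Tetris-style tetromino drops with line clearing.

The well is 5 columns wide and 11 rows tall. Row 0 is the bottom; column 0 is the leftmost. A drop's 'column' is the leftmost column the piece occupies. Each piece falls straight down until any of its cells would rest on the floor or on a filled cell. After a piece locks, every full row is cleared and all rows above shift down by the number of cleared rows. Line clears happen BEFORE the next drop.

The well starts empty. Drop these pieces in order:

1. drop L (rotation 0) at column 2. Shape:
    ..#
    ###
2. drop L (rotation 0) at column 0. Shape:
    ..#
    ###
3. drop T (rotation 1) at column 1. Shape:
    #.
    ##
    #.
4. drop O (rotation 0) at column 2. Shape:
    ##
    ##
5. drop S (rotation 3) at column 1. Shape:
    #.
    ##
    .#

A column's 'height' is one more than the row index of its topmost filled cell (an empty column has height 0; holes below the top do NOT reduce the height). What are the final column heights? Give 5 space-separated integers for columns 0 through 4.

Answer: 2 9 8 6 2

Derivation:
Drop 1: L rot0 at col 2 lands with bottom-row=0; cleared 0 line(s) (total 0); column heights now [0 0 1 1 2], max=2
Drop 2: L rot0 at col 0 lands with bottom-row=1; cleared 0 line(s) (total 0); column heights now [2 2 3 1 2], max=3
Drop 3: T rot1 at col 1 lands with bottom-row=2; cleared 0 line(s) (total 0); column heights now [2 5 4 1 2], max=5
Drop 4: O rot0 at col 2 lands with bottom-row=4; cleared 0 line(s) (total 0); column heights now [2 5 6 6 2], max=6
Drop 5: S rot3 at col 1 lands with bottom-row=6; cleared 0 line(s) (total 0); column heights now [2 9 8 6 2], max=9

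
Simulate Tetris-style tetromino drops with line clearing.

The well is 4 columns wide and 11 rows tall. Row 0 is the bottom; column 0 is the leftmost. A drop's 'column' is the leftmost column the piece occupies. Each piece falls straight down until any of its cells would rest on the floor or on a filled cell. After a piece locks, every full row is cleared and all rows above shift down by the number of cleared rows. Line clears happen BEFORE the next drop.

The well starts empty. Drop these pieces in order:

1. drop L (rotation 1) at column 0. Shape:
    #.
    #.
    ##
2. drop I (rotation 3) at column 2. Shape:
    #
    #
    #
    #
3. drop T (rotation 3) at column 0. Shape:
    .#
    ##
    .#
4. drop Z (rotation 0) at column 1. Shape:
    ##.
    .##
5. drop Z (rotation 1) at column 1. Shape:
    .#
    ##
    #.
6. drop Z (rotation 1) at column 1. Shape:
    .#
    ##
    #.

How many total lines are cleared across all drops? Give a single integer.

Answer: 0

Derivation:
Drop 1: L rot1 at col 0 lands with bottom-row=0; cleared 0 line(s) (total 0); column heights now [3 1 0 0], max=3
Drop 2: I rot3 at col 2 lands with bottom-row=0; cleared 0 line(s) (total 0); column heights now [3 1 4 0], max=4
Drop 3: T rot3 at col 0 lands with bottom-row=2; cleared 0 line(s) (total 0); column heights now [4 5 4 0], max=5
Drop 4: Z rot0 at col 1 lands with bottom-row=4; cleared 0 line(s) (total 0); column heights now [4 6 6 5], max=6
Drop 5: Z rot1 at col 1 lands with bottom-row=6; cleared 0 line(s) (total 0); column heights now [4 8 9 5], max=9
Drop 6: Z rot1 at col 1 lands with bottom-row=8; cleared 0 line(s) (total 0); column heights now [4 10 11 5], max=11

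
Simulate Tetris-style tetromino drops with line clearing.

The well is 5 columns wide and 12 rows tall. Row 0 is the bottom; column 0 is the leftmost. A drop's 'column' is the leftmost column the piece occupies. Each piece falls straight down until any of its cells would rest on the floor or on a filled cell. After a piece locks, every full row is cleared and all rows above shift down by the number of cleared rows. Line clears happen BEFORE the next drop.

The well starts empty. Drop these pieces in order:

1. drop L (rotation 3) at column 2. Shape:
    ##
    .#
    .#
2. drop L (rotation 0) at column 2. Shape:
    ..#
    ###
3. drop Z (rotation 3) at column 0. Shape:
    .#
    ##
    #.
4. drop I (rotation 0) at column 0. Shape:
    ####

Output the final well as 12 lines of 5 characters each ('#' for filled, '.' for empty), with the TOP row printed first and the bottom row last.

Answer: .....
.....
.....
.....
.....
.....
.....
.....
..###
.###.
##.#.
#..#.

Derivation:
Drop 1: L rot3 at col 2 lands with bottom-row=0; cleared 0 line(s) (total 0); column heights now [0 0 3 3 0], max=3
Drop 2: L rot0 at col 2 lands with bottom-row=3; cleared 0 line(s) (total 0); column heights now [0 0 4 4 5], max=5
Drop 3: Z rot3 at col 0 lands with bottom-row=0; cleared 0 line(s) (total 0); column heights now [2 3 4 4 5], max=5
Drop 4: I rot0 at col 0 lands with bottom-row=4; cleared 1 line(s) (total 1); column heights now [2 3 4 4 4], max=4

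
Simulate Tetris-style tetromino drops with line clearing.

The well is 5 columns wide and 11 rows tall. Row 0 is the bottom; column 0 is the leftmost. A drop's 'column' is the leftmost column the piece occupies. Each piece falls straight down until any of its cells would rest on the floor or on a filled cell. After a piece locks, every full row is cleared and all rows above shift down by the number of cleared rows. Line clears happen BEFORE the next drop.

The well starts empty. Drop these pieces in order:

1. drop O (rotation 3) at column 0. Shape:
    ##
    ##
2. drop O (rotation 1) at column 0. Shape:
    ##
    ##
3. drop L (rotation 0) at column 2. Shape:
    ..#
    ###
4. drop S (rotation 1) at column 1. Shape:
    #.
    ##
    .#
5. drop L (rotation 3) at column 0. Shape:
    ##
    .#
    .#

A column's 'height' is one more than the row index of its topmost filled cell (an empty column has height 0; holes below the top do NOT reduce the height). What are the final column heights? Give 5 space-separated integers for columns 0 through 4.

Drop 1: O rot3 at col 0 lands with bottom-row=0; cleared 0 line(s) (total 0); column heights now [2 2 0 0 0], max=2
Drop 2: O rot1 at col 0 lands with bottom-row=2; cleared 0 line(s) (total 0); column heights now [4 4 0 0 0], max=4
Drop 3: L rot0 at col 2 lands with bottom-row=0; cleared 1 line(s) (total 1); column heights now [3 3 0 0 1], max=3
Drop 4: S rot1 at col 1 lands with bottom-row=2; cleared 0 line(s) (total 1); column heights now [3 5 4 0 1], max=5
Drop 5: L rot3 at col 0 lands with bottom-row=5; cleared 0 line(s) (total 1); column heights now [8 8 4 0 1], max=8

Answer: 8 8 4 0 1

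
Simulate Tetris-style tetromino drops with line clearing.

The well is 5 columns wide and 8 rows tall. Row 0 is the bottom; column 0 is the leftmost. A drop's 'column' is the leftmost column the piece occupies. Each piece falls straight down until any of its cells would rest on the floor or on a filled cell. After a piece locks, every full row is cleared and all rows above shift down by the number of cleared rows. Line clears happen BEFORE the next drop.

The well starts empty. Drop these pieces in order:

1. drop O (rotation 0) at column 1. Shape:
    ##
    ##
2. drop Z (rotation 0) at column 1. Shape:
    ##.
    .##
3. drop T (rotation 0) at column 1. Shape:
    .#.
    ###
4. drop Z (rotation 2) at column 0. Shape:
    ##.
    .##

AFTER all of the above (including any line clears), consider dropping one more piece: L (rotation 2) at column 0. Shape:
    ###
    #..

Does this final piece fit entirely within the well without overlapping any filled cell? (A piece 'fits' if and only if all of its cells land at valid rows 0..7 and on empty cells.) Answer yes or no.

Drop 1: O rot0 at col 1 lands with bottom-row=0; cleared 0 line(s) (total 0); column heights now [0 2 2 0 0], max=2
Drop 2: Z rot0 at col 1 lands with bottom-row=2; cleared 0 line(s) (total 0); column heights now [0 4 4 3 0], max=4
Drop 3: T rot0 at col 1 lands with bottom-row=4; cleared 0 line(s) (total 0); column heights now [0 5 6 5 0], max=6
Drop 4: Z rot2 at col 0 lands with bottom-row=6; cleared 0 line(s) (total 0); column heights now [8 8 7 5 0], max=8
Test piece L rot2 at col 0 (width 3): heights before test = [8 8 7 5 0]; fits = False

Answer: no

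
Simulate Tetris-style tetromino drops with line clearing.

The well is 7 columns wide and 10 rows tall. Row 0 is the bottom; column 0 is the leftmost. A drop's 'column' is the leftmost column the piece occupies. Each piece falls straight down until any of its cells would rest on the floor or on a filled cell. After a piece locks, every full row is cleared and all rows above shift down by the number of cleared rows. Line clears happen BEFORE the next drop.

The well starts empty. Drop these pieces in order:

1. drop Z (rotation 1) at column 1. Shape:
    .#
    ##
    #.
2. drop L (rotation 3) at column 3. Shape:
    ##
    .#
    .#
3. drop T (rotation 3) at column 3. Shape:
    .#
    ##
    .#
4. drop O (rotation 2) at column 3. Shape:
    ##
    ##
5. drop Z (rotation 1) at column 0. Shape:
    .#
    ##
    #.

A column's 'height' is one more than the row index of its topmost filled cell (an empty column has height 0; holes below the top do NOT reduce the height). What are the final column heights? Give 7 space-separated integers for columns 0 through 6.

Drop 1: Z rot1 at col 1 lands with bottom-row=0; cleared 0 line(s) (total 0); column heights now [0 2 3 0 0 0 0], max=3
Drop 2: L rot3 at col 3 lands with bottom-row=0; cleared 0 line(s) (total 0); column heights now [0 2 3 3 3 0 0], max=3
Drop 3: T rot3 at col 3 lands with bottom-row=3; cleared 0 line(s) (total 0); column heights now [0 2 3 5 6 0 0], max=6
Drop 4: O rot2 at col 3 lands with bottom-row=6; cleared 0 line(s) (total 0); column heights now [0 2 3 8 8 0 0], max=8
Drop 5: Z rot1 at col 0 lands with bottom-row=1; cleared 0 line(s) (total 0); column heights now [3 4 3 8 8 0 0], max=8

Answer: 3 4 3 8 8 0 0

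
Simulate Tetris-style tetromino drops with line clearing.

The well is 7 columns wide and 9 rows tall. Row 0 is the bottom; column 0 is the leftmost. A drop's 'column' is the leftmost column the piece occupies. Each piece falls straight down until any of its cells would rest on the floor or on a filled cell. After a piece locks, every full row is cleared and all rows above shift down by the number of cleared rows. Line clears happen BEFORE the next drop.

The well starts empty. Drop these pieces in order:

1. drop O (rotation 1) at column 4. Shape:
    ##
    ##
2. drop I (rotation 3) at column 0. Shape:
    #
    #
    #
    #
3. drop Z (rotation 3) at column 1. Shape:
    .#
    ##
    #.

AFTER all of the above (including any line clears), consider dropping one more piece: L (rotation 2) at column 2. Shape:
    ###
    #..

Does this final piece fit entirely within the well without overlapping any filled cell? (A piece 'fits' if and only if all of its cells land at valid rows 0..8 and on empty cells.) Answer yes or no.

Answer: yes

Derivation:
Drop 1: O rot1 at col 4 lands with bottom-row=0; cleared 0 line(s) (total 0); column heights now [0 0 0 0 2 2 0], max=2
Drop 2: I rot3 at col 0 lands with bottom-row=0; cleared 0 line(s) (total 0); column heights now [4 0 0 0 2 2 0], max=4
Drop 3: Z rot3 at col 1 lands with bottom-row=0; cleared 0 line(s) (total 0); column heights now [4 2 3 0 2 2 0], max=4
Test piece L rot2 at col 2 (width 3): heights before test = [4 2 3 0 2 2 0]; fits = True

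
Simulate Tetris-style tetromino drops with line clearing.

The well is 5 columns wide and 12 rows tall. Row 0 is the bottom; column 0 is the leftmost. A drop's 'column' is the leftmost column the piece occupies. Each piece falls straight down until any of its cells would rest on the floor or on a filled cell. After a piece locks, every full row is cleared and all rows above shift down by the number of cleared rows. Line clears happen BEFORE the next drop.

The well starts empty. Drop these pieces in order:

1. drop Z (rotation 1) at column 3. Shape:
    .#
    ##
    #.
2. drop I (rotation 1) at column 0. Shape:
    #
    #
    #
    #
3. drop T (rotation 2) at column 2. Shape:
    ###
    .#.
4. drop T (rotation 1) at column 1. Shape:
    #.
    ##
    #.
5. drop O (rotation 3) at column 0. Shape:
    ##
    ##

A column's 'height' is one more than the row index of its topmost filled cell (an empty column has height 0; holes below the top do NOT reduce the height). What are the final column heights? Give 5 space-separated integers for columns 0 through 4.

Answer: 7 7 4 3 3

Derivation:
Drop 1: Z rot1 at col 3 lands with bottom-row=0; cleared 0 line(s) (total 0); column heights now [0 0 0 2 3], max=3
Drop 2: I rot1 at col 0 lands with bottom-row=0; cleared 0 line(s) (total 0); column heights now [4 0 0 2 3], max=4
Drop 3: T rot2 at col 2 lands with bottom-row=2; cleared 0 line(s) (total 0); column heights now [4 0 4 4 4], max=4
Drop 4: T rot1 at col 1 lands with bottom-row=3; cleared 1 line(s) (total 1); column heights now [3 5 4 3 3], max=5
Drop 5: O rot3 at col 0 lands with bottom-row=5; cleared 0 line(s) (total 1); column heights now [7 7 4 3 3], max=7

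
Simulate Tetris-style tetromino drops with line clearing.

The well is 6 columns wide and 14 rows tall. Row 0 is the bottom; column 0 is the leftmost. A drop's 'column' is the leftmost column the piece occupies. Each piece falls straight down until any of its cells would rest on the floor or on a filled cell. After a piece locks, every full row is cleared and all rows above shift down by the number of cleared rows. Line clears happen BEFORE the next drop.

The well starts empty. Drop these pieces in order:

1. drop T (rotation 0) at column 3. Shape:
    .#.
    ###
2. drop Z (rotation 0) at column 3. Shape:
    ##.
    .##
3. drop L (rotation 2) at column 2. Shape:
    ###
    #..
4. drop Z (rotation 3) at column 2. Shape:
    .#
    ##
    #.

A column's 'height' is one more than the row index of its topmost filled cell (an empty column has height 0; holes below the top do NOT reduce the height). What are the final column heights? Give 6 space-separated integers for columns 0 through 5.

Answer: 0 0 7 8 5 3

Derivation:
Drop 1: T rot0 at col 3 lands with bottom-row=0; cleared 0 line(s) (total 0); column heights now [0 0 0 1 2 1], max=2
Drop 2: Z rot0 at col 3 lands with bottom-row=2; cleared 0 line(s) (total 0); column heights now [0 0 0 4 4 3], max=4
Drop 3: L rot2 at col 2 lands with bottom-row=3; cleared 0 line(s) (total 0); column heights now [0 0 5 5 5 3], max=5
Drop 4: Z rot3 at col 2 lands with bottom-row=5; cleared 0 line(s) (total 0); column heights now [0 0 7 8 5 3], max=8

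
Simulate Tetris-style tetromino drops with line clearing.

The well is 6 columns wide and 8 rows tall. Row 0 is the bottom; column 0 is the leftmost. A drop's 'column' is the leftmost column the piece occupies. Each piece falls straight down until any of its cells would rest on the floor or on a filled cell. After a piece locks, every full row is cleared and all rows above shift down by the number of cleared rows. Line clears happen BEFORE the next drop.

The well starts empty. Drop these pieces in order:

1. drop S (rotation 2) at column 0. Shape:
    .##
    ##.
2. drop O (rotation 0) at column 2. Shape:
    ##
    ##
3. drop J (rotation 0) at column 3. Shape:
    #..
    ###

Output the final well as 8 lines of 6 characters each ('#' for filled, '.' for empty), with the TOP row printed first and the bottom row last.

Answer: ......
......
...#..
...###
..##..
..##..
.##...
##....

Derivation:
Drop 1: S rot2 at col 0 lands with bottom-row=0; cleared 0 line(s) (total 0); column heights now [1 2 2 0 0 0], max=2
Drop 2: O rot0 at col 2 lands with bottom-row=2; cleared 0 line(s) (total 0); column heights now [1 2 4 4 0 0], max=4
Drop 3: J rot0 at col 3 lands with bottom-row=4; cleared 0 line(s) (total 0); column heights now [1 2 4 6 5 5], max=6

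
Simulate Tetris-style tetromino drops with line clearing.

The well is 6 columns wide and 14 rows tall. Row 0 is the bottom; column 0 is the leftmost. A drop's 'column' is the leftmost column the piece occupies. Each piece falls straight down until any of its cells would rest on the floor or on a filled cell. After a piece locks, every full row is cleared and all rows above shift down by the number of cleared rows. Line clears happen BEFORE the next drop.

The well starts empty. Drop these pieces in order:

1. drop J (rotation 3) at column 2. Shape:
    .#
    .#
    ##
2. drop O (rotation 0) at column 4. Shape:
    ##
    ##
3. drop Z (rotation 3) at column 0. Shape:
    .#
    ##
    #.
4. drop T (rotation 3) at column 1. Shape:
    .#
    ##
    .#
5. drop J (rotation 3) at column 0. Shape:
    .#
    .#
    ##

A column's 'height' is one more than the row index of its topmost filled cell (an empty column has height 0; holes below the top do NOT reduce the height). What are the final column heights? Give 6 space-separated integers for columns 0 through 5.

Drop 1: J rot3 at col 2 lands with bottom-row=0; cleared 0 line(s) (total 0); column heights now [0 0 1 3 0 0], max=3
Drop 2: O rot0 at col 4 lands with bottom-row=0; cleared 0 line(s) (total 0); column heights now [0 0 1 3 2 2], max=3
Drop 3: Z rot3 at col 0 lands with bottom-row=0; cleared 0 line(s) (total 0); column heights now [2 3 1 3 2 2], max=3
Drop 4: T rot3 at col 1 lands with bottom-row=2; cleared 0 line(s) (total 0); column heights now [2 4 5 3 2 2], max=5
Drop 5: J rot3 at col 0 lands with bottom-row=4; cleared 0 line(s) (total 0); column heights now [5 7 5 3 2 2], max=7

Answer: 5 7 5 3 2 2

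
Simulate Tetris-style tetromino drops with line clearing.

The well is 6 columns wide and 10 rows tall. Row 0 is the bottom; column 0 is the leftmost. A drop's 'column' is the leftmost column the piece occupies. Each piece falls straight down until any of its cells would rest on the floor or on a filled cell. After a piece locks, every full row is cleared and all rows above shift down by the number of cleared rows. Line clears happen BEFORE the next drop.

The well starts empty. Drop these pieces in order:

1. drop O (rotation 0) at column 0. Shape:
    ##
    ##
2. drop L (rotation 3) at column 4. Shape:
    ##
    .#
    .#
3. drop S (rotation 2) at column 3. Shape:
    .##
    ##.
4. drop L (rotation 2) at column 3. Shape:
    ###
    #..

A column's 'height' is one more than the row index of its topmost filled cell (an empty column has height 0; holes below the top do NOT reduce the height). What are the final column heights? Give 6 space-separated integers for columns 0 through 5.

Answer: 2 2 0 6 6 6

Derivation:
Drop 1: O rot0 at col 0 lands with bottom-row=0; cleared 0 line(s) (total 0); column heights now [2 2 0 0 0 0], max=2
Drop 2: L rot3 at col 4 lands with bottom-row=0; cleared 0 line(s) (total 0); column heights now [2 2 0 0 3 3], max=3
Drop 3: S rot2 at col 3 lands with bottom-row=3; cleared 0 line(s) (total 0); column heights now [2 2 0 4 5 5], max=5
Drop 4: L rot2 at col 3 lands with bottom-row=4; cleared 0 line(s) (total 0); column heights now [2 2 0 6 6 6], max=6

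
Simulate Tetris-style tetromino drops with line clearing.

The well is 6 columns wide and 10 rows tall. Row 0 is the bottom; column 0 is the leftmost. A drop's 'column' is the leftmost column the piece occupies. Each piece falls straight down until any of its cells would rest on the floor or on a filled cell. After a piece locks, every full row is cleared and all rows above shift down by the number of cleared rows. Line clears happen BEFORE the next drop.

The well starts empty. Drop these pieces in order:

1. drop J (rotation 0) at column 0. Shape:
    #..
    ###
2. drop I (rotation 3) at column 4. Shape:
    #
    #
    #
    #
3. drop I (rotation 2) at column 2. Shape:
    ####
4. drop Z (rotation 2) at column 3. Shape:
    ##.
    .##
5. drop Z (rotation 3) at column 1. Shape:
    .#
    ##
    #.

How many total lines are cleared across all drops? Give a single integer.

Answer: 0

Derivation:
Drop 1: J rot0 at col 0 lands with bottom-row=0; cleared 0 line(s) (total 0); column heights now [2 1 1 0 0 0], max=2
Drop 2: I rot3 at col 4 lands with bottom-row=0; cleared 0 line(s) (total 0); column heights now [2 1 1 0 4 0], max=4
Drop 3: I rot2 at col 2 lands with bottom-row=4; cleared 0 line(s) (total 0); column heights now [2 1 5 5 5 5], max=5
Drop 4: Z rot2 at col 3 lands with bottom-row=5; cleared 0 line(s) (total 0); column heights now [2 1 5 7 7 6], max=7
Drop 5: Z rot3 at col 1 lands with bottom-row=4; cleared 0 line(s) (total 0); column heights now [2 6 7 7 7 6], max=7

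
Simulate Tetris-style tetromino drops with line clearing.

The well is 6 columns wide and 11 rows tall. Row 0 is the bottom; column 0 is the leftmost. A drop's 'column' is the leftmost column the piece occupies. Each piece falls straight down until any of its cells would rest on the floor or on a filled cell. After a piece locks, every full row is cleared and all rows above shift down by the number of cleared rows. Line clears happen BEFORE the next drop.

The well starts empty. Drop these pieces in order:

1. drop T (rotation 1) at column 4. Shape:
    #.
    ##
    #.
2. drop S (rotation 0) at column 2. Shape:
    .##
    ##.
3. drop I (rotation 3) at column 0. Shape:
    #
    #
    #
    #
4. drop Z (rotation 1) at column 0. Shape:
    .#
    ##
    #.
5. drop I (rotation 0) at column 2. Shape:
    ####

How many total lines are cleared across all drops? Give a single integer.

Drop 1: T rot1 at col 4 lands with bottom-row=0; cleared 0 line(s) (total 0); column heights now [0 0 0 0 3 2], max=3
Drop 2: S rot0 at col 2 lands with bottom-row=2; cleared 0 line(s) (total 0); column heights now [0 0 3 4 4 2], max=4
Drop 3: I rot3 at col 0 lands with bottom-row=0; cleared 0 line(s) (total 0); column heights now [4 0 3 4 4 2], max=4
Drop 4: Z rot1 at col 0 lands with bottom-row=4; cleared 0 line(s) (total 0); column heights now [6 7 3 4 4 2], max=7
Drop 5: I rot0 at col 2 lands with bottom-row=4; cleared 0 line(s) (total 0); column heights now [6 7 5 5 5 5], max=7

Answer: 0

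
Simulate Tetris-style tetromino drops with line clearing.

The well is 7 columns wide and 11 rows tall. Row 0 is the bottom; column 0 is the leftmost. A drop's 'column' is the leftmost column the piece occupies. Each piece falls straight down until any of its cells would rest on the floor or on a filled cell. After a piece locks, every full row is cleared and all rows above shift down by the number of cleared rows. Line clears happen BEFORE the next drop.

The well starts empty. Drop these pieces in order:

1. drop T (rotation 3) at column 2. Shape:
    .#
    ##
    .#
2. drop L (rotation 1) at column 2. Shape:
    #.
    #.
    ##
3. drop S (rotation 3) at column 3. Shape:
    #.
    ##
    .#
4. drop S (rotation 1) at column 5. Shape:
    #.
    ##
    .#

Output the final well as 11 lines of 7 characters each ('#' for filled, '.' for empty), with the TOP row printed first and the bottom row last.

Answer: .......
.......
.......
.......
.......
..##...
..###..
..###..
...#.#.
..##.##
...#..#

Derivation:
Drop 1: T rot3 at col 2 lands with bottom-row=0; cleared 0 line(s) (total 0); column heights now [0 0 2 3 0 0 0], max=3
Drop 2: L rot1 at col 2 lands with bottom-row=3; cleared 0 line(s) (total 0); column heights now [0 0 6 4 0 0 0], max=6
Drop 3: S rot3 at col 3 lands with bottom-row=3; cleared 0 line(s) (total 0); column heights now [0 0 6 6 5 0 0], max=6
Drop 4: S rot1 at col 5 lands with bottom-row=0; cleared 0 line(s) (total 0); column heights now [0 0 6 6 5 3 2], max=6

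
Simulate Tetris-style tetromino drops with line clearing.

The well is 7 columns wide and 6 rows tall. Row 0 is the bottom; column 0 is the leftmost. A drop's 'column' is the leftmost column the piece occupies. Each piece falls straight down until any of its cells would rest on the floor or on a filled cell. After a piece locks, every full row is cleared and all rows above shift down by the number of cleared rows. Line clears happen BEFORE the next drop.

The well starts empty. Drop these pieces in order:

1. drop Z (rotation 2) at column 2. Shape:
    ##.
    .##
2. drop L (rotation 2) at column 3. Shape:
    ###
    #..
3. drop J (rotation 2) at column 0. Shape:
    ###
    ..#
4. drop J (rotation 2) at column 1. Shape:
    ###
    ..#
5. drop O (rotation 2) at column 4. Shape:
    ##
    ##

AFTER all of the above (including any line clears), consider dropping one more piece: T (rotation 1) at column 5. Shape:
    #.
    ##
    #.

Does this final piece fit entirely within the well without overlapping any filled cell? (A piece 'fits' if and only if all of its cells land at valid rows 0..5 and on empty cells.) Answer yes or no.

Drop 1: Z rot2 at col 2 lands with bottom-row=0; cleared 0 line(s) (total 0); column heights now [0 0 2 2 1 0 0], max=2
Drop 2: L rot2 at col 3 lands with bottom-row=2; cleared 0 line(s) (total 0); column heights now [0 0 2 4 4 4 0], max=4
Drop 3: J rot2 at col 0 lands with bottom-row=2; cleared 0 line(s) (total 0); column heights now [4 4 4 4 4 4 0], max=4
Drop 4: J rot2 at col 1 lands with bottom-row=4; cleared 0 line(s) (total 0); column heights now [4 6 6 6 4 4 0], max=6
Drop 5: O rot2 at col 4 lands with bottom-row=4; cleared 0 line(s) (total 0); column heights now [4 6 6 6 6 6 0], max=6
Test piece T rot1 at col 5 (width 2): heights before test = [4 6 6 6 6 6 0]; fits = False

Answer: no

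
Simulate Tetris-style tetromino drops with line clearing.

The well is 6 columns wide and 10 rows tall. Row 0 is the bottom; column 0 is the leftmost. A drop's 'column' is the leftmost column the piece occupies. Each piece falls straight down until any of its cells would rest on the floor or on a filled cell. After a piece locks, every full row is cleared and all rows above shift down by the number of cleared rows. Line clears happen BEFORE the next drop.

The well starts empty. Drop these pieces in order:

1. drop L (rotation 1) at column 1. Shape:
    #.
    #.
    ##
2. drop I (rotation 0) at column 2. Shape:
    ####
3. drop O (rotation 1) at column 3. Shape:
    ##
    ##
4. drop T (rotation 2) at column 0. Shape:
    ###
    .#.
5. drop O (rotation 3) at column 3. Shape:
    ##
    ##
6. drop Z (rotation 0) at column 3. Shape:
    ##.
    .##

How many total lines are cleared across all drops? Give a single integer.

Drop 1: L rot1 at col 1 lands with bottom-row=0; cleared 0 line(s) (total 0); column heights now [0 3 1 0 0 0], max=3
Drop 2: I rot0 at col 2 lands with bottom-row=1; cleared 0 line(s) (total 0); column heights now [0 3 2 2 2 2], max=3
Drop 3: O rot1 at col 3 lands with bottom-row=2; cleared 0 line(s) (total 0); column heights now [0 3 2 4 4 2], max=4
Drop 4: T rot2 at col 0 lands with bottom-row=3; cleared 0 line(s) (total 0); column heights now [5 5 5 4 4 2], max=5
Drop 5: O rot3 at col 3 lands with bottom-row=4; cleared 0 line(s) (total 0); column heights now [5 5 5 6 6 2], max=6
Drop 6: Z rot0 at col 3 lands with bottom-row=6; cleared 0 line(s) (total 0); column heights now [5 5 5 8 8 7], max=8

Answer: 0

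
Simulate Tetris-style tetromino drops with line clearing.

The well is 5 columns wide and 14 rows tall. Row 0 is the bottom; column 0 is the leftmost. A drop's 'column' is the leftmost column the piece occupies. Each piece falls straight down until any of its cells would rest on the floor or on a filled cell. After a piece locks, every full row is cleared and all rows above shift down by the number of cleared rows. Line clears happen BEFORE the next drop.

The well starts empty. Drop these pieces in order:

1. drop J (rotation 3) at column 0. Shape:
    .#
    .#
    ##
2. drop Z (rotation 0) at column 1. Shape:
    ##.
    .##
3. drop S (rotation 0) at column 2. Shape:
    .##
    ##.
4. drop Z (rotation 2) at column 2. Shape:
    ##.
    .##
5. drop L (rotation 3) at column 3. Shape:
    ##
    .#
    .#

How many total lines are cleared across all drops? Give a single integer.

Drop 1: J rot3 at col 0 lands with bottom-row=0; cleared 0 line(s) (total 0); column heights now [1 3 0 0 0], max=3
Drop 2: Z rot0 at col 1 lands with bottom-row=2; cleared 0 line(s) (total 0); column heights now [1 4 4 3 0], max=4
Drop 3: S rot0 at col 2 lands with bottom-row=4; cleared 0 line(s) (total 0); column heights now [1 4 5 6 6], max=6
Drop 4: Z rot2 at col 2 lands with bottom-row=6; cleared 0 line(s) (total 0); column heights now [1 4 8 8 7], max=8
Drop 5: L rot3 at col 3 lands with bottom-row=7; cleared 0 line(s) (total 0); column heights now [1 4 8 10 10], max=10

Answer: 0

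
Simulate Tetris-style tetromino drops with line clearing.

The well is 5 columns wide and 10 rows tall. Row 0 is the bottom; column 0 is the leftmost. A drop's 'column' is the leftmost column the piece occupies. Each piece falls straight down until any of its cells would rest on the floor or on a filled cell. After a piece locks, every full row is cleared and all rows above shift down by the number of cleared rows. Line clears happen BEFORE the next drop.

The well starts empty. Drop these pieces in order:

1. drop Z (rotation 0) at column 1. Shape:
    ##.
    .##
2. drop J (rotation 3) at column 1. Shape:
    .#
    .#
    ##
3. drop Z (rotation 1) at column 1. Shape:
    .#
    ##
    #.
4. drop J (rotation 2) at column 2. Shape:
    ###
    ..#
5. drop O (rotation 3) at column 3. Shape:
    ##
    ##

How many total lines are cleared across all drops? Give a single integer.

Drop 1: Z rot0 at col 1 lands with bottom-row=0; cleared 0 line(s) (total 0); column heights now [0 2 2 1 0], max=2
Drop 2: J rot3 at col 1 lands with bottom-row=2; cleared 0 line(s) (total 0); column heights now [0 3 5 1 0], max=5
Drop 3: Z rot1 at col 1 lands with bottom-row=4; cleared 0 line(s) (total 0); column heights now [0 6 7 1 0], max=7
Drop 4: J rot2 at col 2 lands with bottom-row=6; cleared 0 line(s) (total 0); column heights now [0 6 8 8 8], max=8
Drop 5: O rot3 at col 3 lands with bottom-row=8; cleared 0 line(s) (total 0); column heights now [0 6 8 10 10], max=10

Answer: 0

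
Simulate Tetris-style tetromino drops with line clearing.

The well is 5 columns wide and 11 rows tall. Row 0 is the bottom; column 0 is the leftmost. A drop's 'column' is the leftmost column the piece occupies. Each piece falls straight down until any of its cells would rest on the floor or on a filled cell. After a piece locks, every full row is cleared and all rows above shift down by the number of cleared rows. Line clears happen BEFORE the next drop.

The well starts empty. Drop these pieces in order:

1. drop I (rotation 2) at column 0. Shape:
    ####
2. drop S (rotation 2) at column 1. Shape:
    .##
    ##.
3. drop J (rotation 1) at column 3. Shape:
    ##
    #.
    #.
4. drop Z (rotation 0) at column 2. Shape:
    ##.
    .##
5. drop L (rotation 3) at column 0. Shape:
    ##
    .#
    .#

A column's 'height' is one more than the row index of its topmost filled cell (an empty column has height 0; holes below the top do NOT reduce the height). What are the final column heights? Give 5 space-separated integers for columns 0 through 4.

Answer: 5 5 8 8 7

Derivation:
Drop 1: I rot2 at col 0 lands with bottom-row=0; cleared 0 line(s) (total 0); column heights now [1 1 1 1 0], max=1
Drop 2: S rot2 at col 1 lands with bottom-row=1; cleared 0 line(s) (total 0); column heights now [1 2 3 3 0], max=3
Drop 3: J rot1 at col 3 lands with bottom-row=3; cleared 0 line(s) (total 0); column heights now [1 2 3 6 6], max=6
Drop 4: Z rot0 at col 2 lands with bottom-row=6; cleared 0 line(s) (total 0); column heights now [1 2 8 8 7], max=8
Drop 5: L rot3 at col 0 lands with bottom-row=2; cleared 0 line(s) (total 0); column heights now [5 5 8 8 7], max=8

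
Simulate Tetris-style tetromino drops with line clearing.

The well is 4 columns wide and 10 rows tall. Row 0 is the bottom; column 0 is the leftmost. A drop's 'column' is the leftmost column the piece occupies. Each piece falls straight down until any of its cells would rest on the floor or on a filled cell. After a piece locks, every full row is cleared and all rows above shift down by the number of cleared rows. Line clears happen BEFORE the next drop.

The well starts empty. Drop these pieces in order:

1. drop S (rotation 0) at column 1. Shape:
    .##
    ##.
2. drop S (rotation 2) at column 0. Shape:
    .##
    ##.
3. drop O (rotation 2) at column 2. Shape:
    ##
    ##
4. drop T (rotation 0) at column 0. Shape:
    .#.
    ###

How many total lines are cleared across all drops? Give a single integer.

Answer: 1

Derivation:
Drop 1: S rot0 at col 1 lands with bottom-row=0; cleared 0 line(s) (total 0); column heights now [0 1 2 2], max=2
Drop 2: S rot2 at col 0 lands with bottom-row=1; cleared 1 line(s) (total 1); column heights now [0 2 2 0], max=2
Drop 3: O rot2 at col 2 lands with bottom-row=2; cleared 0 line(s) (total 1); column heights now [0 2 4 4], max=4
Drop 4: T rot0 at col 0 lands with bottom-row=4; cleared 0 line(s) (total 1); column heights now [5 6 5 4], max=6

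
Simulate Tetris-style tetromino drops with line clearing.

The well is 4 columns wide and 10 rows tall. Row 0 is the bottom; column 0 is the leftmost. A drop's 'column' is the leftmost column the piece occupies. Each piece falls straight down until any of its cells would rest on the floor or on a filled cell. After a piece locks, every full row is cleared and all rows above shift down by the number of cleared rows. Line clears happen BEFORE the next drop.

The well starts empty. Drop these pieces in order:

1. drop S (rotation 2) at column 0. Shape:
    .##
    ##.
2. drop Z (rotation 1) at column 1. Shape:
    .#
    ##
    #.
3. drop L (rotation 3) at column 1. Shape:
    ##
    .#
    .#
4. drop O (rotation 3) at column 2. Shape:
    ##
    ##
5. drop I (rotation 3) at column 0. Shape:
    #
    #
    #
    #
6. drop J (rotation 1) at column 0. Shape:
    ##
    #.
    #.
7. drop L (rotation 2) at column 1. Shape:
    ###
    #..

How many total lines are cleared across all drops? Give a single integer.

Drop 1: S rot2 at col 0 lands with bottom-row=0; cleared 0 line(s) (total 0); column heights now [1 2 2 0], max=2
Drop 2: Z rot1 at col 1 lands with bottom-row=2; cleared 0 line(s) (total 0); column heights now [1 4 5 0], max=5
Drop 3: L rot3 at col 1 lands with bottom-row=5; cleared 0 line(s) (total 0); column heights now [1 8 8 0], max=8
Drop 4: O rot3 at col 2 lands with bottom-row=8; cleared 0 line(s) (total 0); column heights now [1 8 10 10], max=10
Drop 5: I rot3 at col 0 lands with bottom-row=1; cleared 0 line(s) (total 0); column heights now [5 8 10 10], max=10
Drop 6: J rot1 at col 0 lands with bottom-row=6; cleared 1 line(s) (total 1); column heights now [8 8 9 9], max=9
Drop 7: L rot2 at col 1 lands with bottom-row=8; cleared 0 line(s) (total 1); column heights now [8 10 10 10], max=10

Answer: 1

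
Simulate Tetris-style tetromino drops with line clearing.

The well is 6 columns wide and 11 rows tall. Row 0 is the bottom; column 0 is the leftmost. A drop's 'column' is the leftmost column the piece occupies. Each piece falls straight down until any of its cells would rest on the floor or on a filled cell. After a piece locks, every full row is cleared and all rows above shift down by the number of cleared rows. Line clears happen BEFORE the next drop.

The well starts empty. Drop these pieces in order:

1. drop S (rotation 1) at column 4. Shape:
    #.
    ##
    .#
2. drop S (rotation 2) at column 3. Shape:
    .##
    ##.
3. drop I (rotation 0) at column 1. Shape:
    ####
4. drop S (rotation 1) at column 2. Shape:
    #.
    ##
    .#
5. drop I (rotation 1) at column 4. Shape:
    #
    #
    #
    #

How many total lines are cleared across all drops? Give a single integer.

Drop 1: S rot1 at col 4 lands with bottom-row=0; cleared 0 line(s) (total 0); column heights now [0 0 0 0 3 2], max=3
Drop 2: S rot2 at col 3 lands with bottom-row=3; cleared 0 line(s) (total 0); column heights now [0 0 0 4 5 5], max=5
Drop 3: I rot0 at col 1 lands with bottom-row=5; cleared 0 line(s) (total 0); column heights now [0 6 6 6 6 5], max=6
Drop 4: S rot1 at col 2 lands with bottom-row=6; cleared 0 line(s) (total 0); column heights now [0 6 9 8 6 5], max=9
Drop 5: I rot1 at col 4 lands with bottom-row=6; cleared 0 line(s) (total 0); column heights now [0 6 9 8 10 5], max=10

Answer: 0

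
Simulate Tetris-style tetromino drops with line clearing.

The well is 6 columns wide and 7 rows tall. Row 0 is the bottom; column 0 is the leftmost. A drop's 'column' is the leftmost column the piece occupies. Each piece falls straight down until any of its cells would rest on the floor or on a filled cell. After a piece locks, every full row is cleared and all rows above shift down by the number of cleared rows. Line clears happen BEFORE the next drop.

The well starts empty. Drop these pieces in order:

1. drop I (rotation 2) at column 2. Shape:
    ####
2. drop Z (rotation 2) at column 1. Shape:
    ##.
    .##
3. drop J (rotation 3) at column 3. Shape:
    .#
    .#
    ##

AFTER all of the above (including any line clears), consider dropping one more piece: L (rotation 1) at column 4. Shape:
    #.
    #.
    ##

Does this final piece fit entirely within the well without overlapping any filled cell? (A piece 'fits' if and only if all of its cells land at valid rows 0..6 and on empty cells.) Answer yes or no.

Drop 1: I rot2 at col 2 lands with bottom-row=0; cleared 0 line(s) (total 0); column heights now [0 0 1 1 1 1], max=1
Drop 2: Z rot2 at col 1 lands with bottom-row=1; cleared 0 line(s) (total 0); column heights now [0 3 3 2 1 1], max=3
Drop 3: J rot3 at col 3 lands with bottom-row=2; cleared 0 line(s) (total 0); column heights now [0 3 3 3 5 1], max=5
Test piece L rot1 at col 4 (width 2): heights before test = [0 3 3 3 5 1]; fits = False

Answer: no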